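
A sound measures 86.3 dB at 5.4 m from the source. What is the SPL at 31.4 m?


Given values:
  SPL1 = 86.3 dB, r1 = 5.4 m, r2 = 31.4 m
Formula: SPL2 = SPL1 - 20 * log10(r2 / r1)
Compute ratio: r2 / r1 = 31.4 / 5.4 = 5.8148
Compute log10: log10(5.8148) = 0.764535
Compute drop: 20 * 0.764535 = 15.2907
SPL2 = 86.3 - 15.2907 = 71.01

71.01 dB


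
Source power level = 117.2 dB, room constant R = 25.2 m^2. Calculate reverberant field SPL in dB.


Given values:
  Lw = 117.2 dB, R = 25.2 m^2
Formula: SPL = Lw + 10 * log10(4 / R)
Compute 4 / R = 4 / 25.2 = 0.15873
Compute 10 * log10(0.15873) = -7.9934
SPL = 117.2 + (-7.9934) = 109.21

109.21 dB


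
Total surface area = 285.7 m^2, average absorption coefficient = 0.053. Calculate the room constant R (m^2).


Given values:
  S = 285.7 m^2, alpha = 0.053
Formula: R = S * alpha / (1 - alpha)
Numerator: 285.7 * 0.053 = 15.1421
Denominator: 1 - 0.053 = 0.947
R = 15.1421 / 0.947 = 15.99

15.99 m^2


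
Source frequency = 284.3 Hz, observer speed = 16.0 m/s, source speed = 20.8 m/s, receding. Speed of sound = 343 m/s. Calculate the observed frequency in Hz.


Given values:
  f_s = 284.3 Hz, v_o = 16.0 m/s, v_s = 20.8 m/s
  Direction: receding
Formula: f_o = f_s * (c - v_o) / (c + v_s)
Numerator: c - v_o = 343 - 16.0 = 327.0
Denominator: c + v_s = 343 + 20.8 = 363.8
f_o = 284.3 * 327.0 / 363.8 = 255.54

255.54 Hz


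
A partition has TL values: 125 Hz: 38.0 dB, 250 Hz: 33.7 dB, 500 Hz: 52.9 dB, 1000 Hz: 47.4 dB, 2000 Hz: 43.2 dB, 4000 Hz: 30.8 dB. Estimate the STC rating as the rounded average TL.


Given TL values at each frequency:
  125 Hz: 38.0 dB
  250 Hz: 33.7 dB
  500 Hz: 52.9 dB
  1000 Hz: 47.4 dB
  2000 Hz: 43.2 dB
  4000 Hz: 30.8 dB
Formula: STC ~ round(average of TL values)
Sum = 38.0 + 33.7 + 52.9 + 47.4 + 43.2 + 30.8 = 246.0
Average = 246.0 / 6 = 41.0
Rounded: 41

41


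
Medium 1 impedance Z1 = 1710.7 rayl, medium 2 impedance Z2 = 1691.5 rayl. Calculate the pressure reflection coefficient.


Given values:
  Z1 = 1710.7 rayl, Z2 = 1691.5 rayl
Formula: R = (Z2 - Z1) / (Z2 + Z1)
Numerator: Z2 - Z1 = 1691.5 - 1710.7 = -19.2
Denominator: Z2 + Z1 = 1691.5 + 1710.7 = 3402.2
R = -19.2 / 3402.2 = -0.0056

-0.0056


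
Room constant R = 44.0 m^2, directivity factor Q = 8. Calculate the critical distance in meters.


Given values:
  R = 44.0 m^2, Q = 8
Formula: d_c = 0.141 * sqrt(Q * R)
Compute Q * R = 8 * 44.0 = 352.0
Compute sqrt(352.0) = 18.7617
d_c = 0.141 * 18.7617 = 2.645

2.645 m


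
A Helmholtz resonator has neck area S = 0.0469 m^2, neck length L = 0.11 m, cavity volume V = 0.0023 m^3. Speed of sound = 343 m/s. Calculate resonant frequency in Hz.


Given values:
  S = 0.0469 m^2, L = 0.11 m, V = 0.0023 m^3, c = 343 m/s
Formula: f = (c / (2*pi)) * sqrt(S / (V * L))
Compute V * L = 0.0023 * 0.11 = 0.000253
Compute S / (V * L) = 0.0469 / 0.000253 = 185.3755
Compute sqrt(185.3755) = 13.615267
Compute c / (2*pi) = 343 / 6.283185 = 54.590148
f = 54.590148 * 13.615267 = 743.26

743.26 Hz


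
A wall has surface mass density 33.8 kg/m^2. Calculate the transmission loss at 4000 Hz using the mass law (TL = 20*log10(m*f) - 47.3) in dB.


Given values:
  m = 33.8 kg/m^2, f = 4000 Hz
Formula: TL = 20 * log10(m * f) - 47.3
Compute m * f = 33.8 * 4000 = 135200.0
Compute log10(135200.0) = 5.130977
Compute 20 * 5.130977 = 102.6195
TL = 102.6195 - 47.3 = 55.32

55.32 dB


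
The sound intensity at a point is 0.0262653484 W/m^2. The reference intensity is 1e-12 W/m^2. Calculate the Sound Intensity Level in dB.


Given values:
  I = 0.0262653484 W/m^2
  I_ref = 1e-12 W/m^2
Formula: SIL = 10 * log10(I / I_ref)
Compute ratio: I / I_ref = 26265348400
Compute log10: log10(26265348400) = 10.419383
Multiply: SIL = 10 * 10.419383 = 104.19

104.19 dB


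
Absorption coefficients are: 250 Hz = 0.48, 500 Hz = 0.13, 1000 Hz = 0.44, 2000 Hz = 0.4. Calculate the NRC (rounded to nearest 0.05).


Given values:
  a_250 = 0.48, a_500 = 0.13
  a_1000 = 0.44, a_2000 = 0.4
Formula: NRC = (a250 + a500 + a1000 + a2000) / 4
Sum = 0.48 + 0.13 + 0.44 + 0.4 = 1.45
NRC = 1.45 / 4 = 0.3625
Rounded to nearest 0.05: 0.35

0.35


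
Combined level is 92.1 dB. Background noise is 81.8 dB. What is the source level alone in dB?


Given values:
  L_total = 92.1 dB, L_bg = 81.8 dB
Formula: L_source = 10 * log10(10^(L_total/10) - 10^(L_bg/10))
Convert to linear:
  10^(92.1/10) = 1621810097.3589
  10^(81.8/10) = 151356124.8436
Difference: 1621810097.3589 - 151356124.8436 = 1470453972.5153
L_source = 10 * log10(1470453972.5153) = 91.67

91.67 dB


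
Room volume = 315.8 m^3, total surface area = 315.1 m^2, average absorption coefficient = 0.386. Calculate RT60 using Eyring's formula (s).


Given values:
  V = 315.8 m^3, S = 315.1 m^2, alpha = 0.386
Formula: RT60 = 0.161 * V / (-S * ln(1 - alpha))
Compute ln(1 - 0.386) = ln(0.614) = -0.48776
Denominator: -315.1 * -0.48776 = 153.6932
Numerator: 0.161 * 315.8 = 50.8438
RT60 = 50.8438 / 153.6932 = 0.331

0.331 s


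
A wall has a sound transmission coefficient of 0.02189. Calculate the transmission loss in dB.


Given values:
  tau = 0.02189
Formula: TL = 10 * log10(1 / tau)
Compute 1 / tau = 1 / 0.02189 = 45.683
Compute log10(45.683) = 1.659755
TL = 10 * 1.659755 = 16.6

16.6 dB


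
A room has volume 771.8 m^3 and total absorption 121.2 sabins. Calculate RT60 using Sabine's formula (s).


Given values:
  V = 771.8 m^3
  A = 121.2 sabins
Formula: RT60 = 0.161 * V / A
Numerator: 0.161 * 771.8 = 124.2598
RT60 = 124.2598 / 121.2 = 1.025

1.025 s


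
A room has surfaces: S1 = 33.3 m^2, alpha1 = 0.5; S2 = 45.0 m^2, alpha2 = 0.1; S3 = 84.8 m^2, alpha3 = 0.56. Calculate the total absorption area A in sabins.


Given surfaces:
  Surface 1: 33.3 * 0.5 = 16.65
  Surface 2: 45.0 * 0.1 = 4.5
  Surface 3: 84.8 * 0.56 = 47.488
Formula: A = sum(Si * alpha_i)
A = 16.65 + 4.5 + 47.488
A = 68.64

68.64 sabins


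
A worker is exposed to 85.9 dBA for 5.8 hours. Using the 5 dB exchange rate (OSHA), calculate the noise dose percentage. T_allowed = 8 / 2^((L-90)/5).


Given values:
  L = 85.9 dBA, T = 5.8 hours
Formula: T_allowed = 8 / 2^((L - 90) / 5)
Compute exponent: (85.9 - 90) / 5 = -0.82
Compute 2^(-0.82) = 0.566442
T_allowed = 8 / 0.566442 = 14.123247 hours
Dose = (T / T_allowed) * 100
Dose = (5.8 / 14.123247) * 100 = 41.07

41.07 %


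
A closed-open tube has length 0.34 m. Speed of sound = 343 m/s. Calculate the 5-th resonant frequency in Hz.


Given values:
  Tube type: closed-open, L = 0.34 m, c = 343 m/s, n = 5
Formula: f_n = (2n - 1) * c / (4 * L)
Compute 2n - 1 = 2*5 - 1 = 9
Compute 4 * L = 4 * 0.34 = 1.36
f = 9 * 343 / 1.36
f = 2269.85

2269.85 Hz


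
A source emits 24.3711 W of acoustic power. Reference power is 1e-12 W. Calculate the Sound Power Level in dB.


Given values:
  W = 24.3711 W
  W_ref = 1e-12 W
Formula: SWL = 10 * log10(W / W_ref)
Compute ratio: W / W_ref = 24371100000000
Compute log10: log10(24371100000000) = 13.386875
Multiply: SWL = 10 * 13.386875 = 133.87

133.87 dB


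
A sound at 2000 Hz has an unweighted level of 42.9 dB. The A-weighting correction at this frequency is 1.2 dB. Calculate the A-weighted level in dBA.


Given values:
  SPL = 42.9 dB
  A-weighting at 2000 Hz = 1.2 dB
Formula: L_A = SPL + A_weight
L_A = 42.9 + (1.2)
L_A = 44.1

44.1 dBA


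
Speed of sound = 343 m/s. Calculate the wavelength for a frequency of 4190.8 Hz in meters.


Given values:
  c = 343 m/s, f = 4190.8 Hz
Formula: lambda = c / f
lambda = 343 / 4190.8
lambda = 0.0818

0.0818 m


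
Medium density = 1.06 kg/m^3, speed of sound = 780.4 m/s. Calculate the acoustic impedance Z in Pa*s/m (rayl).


Given values:
  rho = 1.06 kg/m^3
  c = 780.4 m/s
Formula: Z = rho * c
Z = 1.06 * 780.4
Z = 827.22

827.22 rayl


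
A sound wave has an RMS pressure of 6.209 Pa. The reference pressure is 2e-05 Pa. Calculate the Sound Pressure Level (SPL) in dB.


Given values:
  p = 6.209 Pa
  p_ref = 2e-05 Pa
Formula: SPL = 20 * log10(p / p_ref)
Compute ratio: p / p_ref = 6.209 / 2e-05 = 310450
Compute log10: log10(310450) = 5.491992
Multiply: SPL = 20 * 5.491992 = 109.84

109.84 dB


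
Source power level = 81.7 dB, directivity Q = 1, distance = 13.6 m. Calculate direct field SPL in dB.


Given values:
  Lw = 81.7 dB, Q = 1, r = 13.6 m
Formula: SPL = Lw + 10 * log10(Q / (4 * pi * r^2))
Compute 4 * pi * r^2 = 4 * pi * 13.6^2 = 2324.2759
Compute Q / denom = 1 / 2324.2759 = 0.00043024
Compute 10 * log10(0.00043024) = -33.6629
SPL = 81.7 + (-33.6629) = 48.04

48.04 dB


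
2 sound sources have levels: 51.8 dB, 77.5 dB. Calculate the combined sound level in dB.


Formula: L_total = 10 * log10( sum(10^(Li/10)) )
  Source 1: 10^(51.8/10) = 151356.1248
  Source 2: 10^(77.5/10) = 56234132.519
Sum of linear values = 56385488.6438
L_total = 10 * log10(56385488.6438) = 77.51

77.51 dB


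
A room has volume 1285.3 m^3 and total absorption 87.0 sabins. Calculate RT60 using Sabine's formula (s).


Given values:
  V = 1285.3 m^3
  A = 87.0 sabins
Formula: RT60 = 0.161 * V / A
Numerator: 0.161 * 1285.3 = 206.9333
RT60 = 206.9333 / 87.0 = 2.379

2.379 s


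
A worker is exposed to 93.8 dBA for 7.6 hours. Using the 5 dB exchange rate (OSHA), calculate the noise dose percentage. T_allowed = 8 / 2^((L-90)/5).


Given values:
  L = 93.8 dBA, T = 7.6 hours
Formula: T_allowed = 8 / 2^((L - 90) / 5)
Compute exponent: (93.8 - 90) / 5 = 0.76
Compute 2^(0.76) = 1.693491
T_allowed = 8 / 1.693491 = 4.72397 hours
Dose = (T / T_allowed) * 100
Dose = (7.6 / 4.72397) * 100 = 160.88

160.88 %


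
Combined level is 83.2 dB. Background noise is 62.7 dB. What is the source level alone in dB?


Given values:
  L_total = 83.2 dB, L_bg = 62.7 dB
Formula: L_source = 10 * log10(10^(L_total/10) - 10^(L_bg/10))
Convert to linear:
  10^(83.2/10) = 208929613.0854
  10^(62.7/10) = 1862087.1367
Difference: 208929613.0854 - 1862087.1367 = 207067525.9487
L_source = 10 * log10(207067525.9487) = 83.16

83.16 dB


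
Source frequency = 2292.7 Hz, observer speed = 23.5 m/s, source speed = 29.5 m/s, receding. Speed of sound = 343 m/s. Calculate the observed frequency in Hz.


Given values:
  f_s = 2292.7 Hz, v_o = 23.5 m/s, v_s = 29.5 m/s
  Direction: receding
Formula: f_o = f_s * (c - v_o) / (c + v_s)
Numerator: c - v_o = 343 - 23.5 = 319.5
Denominator: c + v_s = 343 + 29.5 = 372.5
f_o = 2292.7 * 319.5 / 372.5 = 1966.49

1966.49 Hz


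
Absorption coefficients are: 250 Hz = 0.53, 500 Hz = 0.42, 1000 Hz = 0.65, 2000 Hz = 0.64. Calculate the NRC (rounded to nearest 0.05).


Given values:
  a_250 = 0.53, a_500 = 0.42
  a_1000 = 0.65, a_2000 = 0.64
Formula: NRC = (a250 + a500 + a1000 + a2000) / 4
Sum = 0.53 + 0.42 + 0.65 + 0.64 = 2.24
NRC = 2.24 / 4 = 0.56
Rounded to nearest 0.05: 0.55

0.55


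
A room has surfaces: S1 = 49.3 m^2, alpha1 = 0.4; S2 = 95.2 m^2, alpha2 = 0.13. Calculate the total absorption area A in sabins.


Given surfaces:
  Surface 1: 49.3 * 0.4 = 19.72
  Surface 2: 95.2 * 0.13 = 12.376
Formula: A = sum(Si * alpha_i)
A = 19.72 + 12.376
A = 32.1

32.1 sabins


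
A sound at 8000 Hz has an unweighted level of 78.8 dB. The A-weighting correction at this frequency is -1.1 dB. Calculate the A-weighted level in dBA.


Given values:
  SPL = 78.8 dB
  A-weighting at 8000 Hz = -1.1 dB
Formula: L_A = SPL + A_weight
L_A = 78.8 + (-1.1)
L_A = 77.7

77.7 dBA


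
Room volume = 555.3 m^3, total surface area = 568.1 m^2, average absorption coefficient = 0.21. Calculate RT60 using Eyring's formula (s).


Given values:
  V = 555.3 m^3, S = 568.1 m^2, alpha = 0.21
Formula: RT60 = 0.161 * V / (-S * ln(1 - alpha))
Compute ln(1 - 0.21) = ln(0.79) = -0.235722
Denominator: -568.1 * -0.235722 = 133.9137
Numerator: 0.161 * 555.3 = 89.4033
RT60 = 89.4033 / 133.9137 = 0.668

0.668 s


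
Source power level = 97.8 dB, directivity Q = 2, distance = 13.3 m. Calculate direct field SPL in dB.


Given values:
  Lw = 97.8 dB, Q = 2, r = 13.3 m
Formula: SPL = Lw + 10 * log10(Q / (4 * pi * r^2))
Compute 4 * pi * r^2 = 4 * pi * 13.3^2 = 2222.8653
Compute Q / denom = 2 / 2222.8653 = 0.00089974
Compute 10 * log10(0.00089974) = -30.4588
SPL = 97.8 + (-30.4588) = 67.34

67.34 dB


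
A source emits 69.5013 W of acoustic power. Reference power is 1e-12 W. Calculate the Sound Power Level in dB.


Given values:
  W = 69.5013 W
  W_ref = 1e-12 W
Formula: SWL = 10 * log10(W / W_ref)
Compute ratio: W / W_ref = 69501300000000
Compute log10: log10(69501300000000) = 13.841993
Multiply: SWL = 10 * 13.841993 = 138.42

138.42 dB


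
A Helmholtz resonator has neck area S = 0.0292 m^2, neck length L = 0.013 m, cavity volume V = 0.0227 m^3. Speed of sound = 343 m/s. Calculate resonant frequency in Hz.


Given values:
  S = 0.0292 m^2, L = 0.013 m, V = 0.0227 m^3, c = 343 m/s
Formula: f = (c / (2*pi)) * sqrt(S / (V * L))
Compute V * L = 0.0227 * 0.013 = 0.0002951
Compute S / (V * L) = 0.0292 / 0.0002951 = 98.9495
Compute sqrt(98.9495) = 9.947336
Compute c / (2*pi) = 343 / 6.283185 = 54.590148
f = 54.590148 * 9.947336 = 543.03

543.03 Hz


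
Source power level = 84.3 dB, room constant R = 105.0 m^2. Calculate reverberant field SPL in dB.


Given values:
  Lw = 84.3 dB, R = 105.0 m^2
Formula: SPL = Lw + 10 * log10(4 / R)
Compute 4 / R = 4 / 105.0 = 0.038095
Compute 10 * log10(0.038095) = -14.1913
SPL = 84.3 + (-14.1913) = 70.11

70.11 dB


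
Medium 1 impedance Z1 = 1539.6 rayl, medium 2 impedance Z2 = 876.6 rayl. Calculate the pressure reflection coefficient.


Given values:
  Z1 = 1539.6 rayl, Z2 = 876.6 rayl
Formula: R = (Z2 - Z1) / (Z2 + Z1)
Numerator: Z2 - Z1 = 876.6 - 1539.6 = -663.0
Denominator: Z2 + Z1 = 876.6 + 1539.6 = 2416.2
R = -663.0 / 2416.2 = -0.2744

-0.2744


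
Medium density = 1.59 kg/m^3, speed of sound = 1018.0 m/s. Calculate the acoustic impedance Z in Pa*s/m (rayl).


Given values:
  rho = 1.59 kg/m^3
  c = 1018.0 m/s
Formula: Z = rho * c
Z = 1.59 * 1018.0
Z = 1618.62

1618.62 rayl


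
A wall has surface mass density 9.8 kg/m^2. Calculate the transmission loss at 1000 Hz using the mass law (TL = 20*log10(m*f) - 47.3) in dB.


Given values:
  m = 9.8 kg/m^2, f = 1000 Hz
Formula: TL = 20 * log10(m * f) - 47.3
Compute m * f = 9.8 * 1000 = 9800.0
Compute log10(9800.0) = 3.991226
Compute 20 * 3.991226 = 79.8245
TL = 79.8245 - 47.3 = 32.52

32.52 dB


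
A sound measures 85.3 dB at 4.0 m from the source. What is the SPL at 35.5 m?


Given values:
  SPL1 = 85.3 dB, r1 = 4.0 m, r2 = 35.5 m
Formula: SPL2 = SPL1 - 20 * log10(r2 / r1)
Compute ratio: r2 / r1 = 35.5 / 4.0 = 8.875
Compute log10: log10(8.875) = 0.948168
Compute drop: 20 * 0.948168 = 18.9634
SPL2 = 85.3 - 18.9634 = 66.34

66.34 dB


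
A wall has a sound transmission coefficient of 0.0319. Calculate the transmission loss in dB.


Given values:
  tau = 0.0319
Formula: TL = 10 * log10(1 / tau)
Compute 1 / tau = 1 / 0.0319 = 31.348
Compute log10(31.348) = 1.49621
TL = 10 * 1.49621 = 14.96

14.96 dB


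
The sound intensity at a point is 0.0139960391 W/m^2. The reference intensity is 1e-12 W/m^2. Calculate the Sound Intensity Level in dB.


Given values:
  I = 0.0139960391 W/m^2
  I_ref = 1e-12 W/m^2
Formula: SIL = 10 * log10(I / I_ref)
Compute ratio: I / I_ref = 13996039100
Compute log10: log10(13996039100) = 10.146005
Multiply: SIL = 10 * 10.146005 = 101.46

101.46 dB


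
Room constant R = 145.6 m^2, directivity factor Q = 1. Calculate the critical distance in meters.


Given values:
  R = 145.6 m^2, Q = 1
Formula: d_c = 0.141 * sqrt(Q * R)
Compute Q * R = 1 * 145.6 = 145.6
Compute sqrt(145.6) = 12.0665
d_c = 0.141 * 12.0665 = 1.701

1.701 m


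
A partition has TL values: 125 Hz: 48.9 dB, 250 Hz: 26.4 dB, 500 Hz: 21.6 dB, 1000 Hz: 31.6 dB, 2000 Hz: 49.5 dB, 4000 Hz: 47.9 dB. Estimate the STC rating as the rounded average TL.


Given TL values at each frequency:
  125 Hz: 48.9 dB
  250 Hz: 26.4 dB
  500 Hz: 21.6 dB
  1000 Hz: 31.6 dB
  2000 Hz: 49.5 dB
  4000 Hz: 47.9 dB
Formula: STC ~ round(average of TL values)
Sum = 48.9 + 26.4 + 21.6 + 31.6 + 49.5 + 47.9 = 225.9
Average = 225.9 / 6 = 37.65
Rounded: 38

38


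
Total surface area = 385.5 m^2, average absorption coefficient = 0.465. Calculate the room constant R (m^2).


Given values:
  S = 385.5 m^2, alpha = 0.465
Formula: R = S * alpha / (1 - alpha)
Numerator: 385.5 * 0.465 = 179.2575
Denominator: 1 - 0.465 = 0.535
R = 179.2575 / 0.535 = 335.06

335.06 m^2


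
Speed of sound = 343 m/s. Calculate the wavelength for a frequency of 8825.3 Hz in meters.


Given values:
  c = 343 m/s, f = 8825.3 Hz
Formula: lambda = c / f
lambda = 343 / 8825.3
lambda = 0.0389

0.0389 m


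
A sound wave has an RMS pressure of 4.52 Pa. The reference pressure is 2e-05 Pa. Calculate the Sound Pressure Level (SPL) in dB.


Given values:
  p = 4.52 Pa
  p_ref = 2e-05 Pa
Formula: SPL = 20 * log10(p / p_ref)
Compute ratio: p / p_ref = 4.52 / 2e-05 = 226000
Compute log10: log10(226000) = 5.354108
Multiply: SPL = 20 * 5.354108 = 107.08

107.08 dB


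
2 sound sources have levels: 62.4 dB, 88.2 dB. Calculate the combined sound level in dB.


Formula: L_total = 10 * log10( sum(10^(Li/10)) )
  Source 1: 10^(62.4/10) = 1737800.8287
  Source 2: 10^(88.2/10) = 660693448.0076
Sum of linear values = 662431248.8363
L_total = 10 * log10(662431248.8363) = 88.21

88.21 dB


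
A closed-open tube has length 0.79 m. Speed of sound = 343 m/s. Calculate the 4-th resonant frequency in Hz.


Given values:
  Tube type: closed-open, L = 0.79 m, c = 343 m/s, n = 4
Formula: f_n = (2n - 1) * c / (4 * L)
Compute 2n - 1 = 2*4 - 1 = 7
Compute 4 * L = 4 * 0.79 = 3.16
f = 7 * 343 / 3.16
f = 759.81

759.81 Hz


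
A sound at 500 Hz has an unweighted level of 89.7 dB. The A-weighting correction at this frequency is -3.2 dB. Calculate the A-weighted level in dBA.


Given values:
  SPL = 89.7 dB
  A-weighting at 500 Hz = -3.2 dB
Formula: L_A = SPL + A_weight
L_A = 89.7 + (-3.2)
L_A = 86.5

86.5 dBA


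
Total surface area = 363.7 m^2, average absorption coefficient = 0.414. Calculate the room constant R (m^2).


Given values:
  S = 363.7 m^2, alpha = 0.414
Formula: R = S * alpha / (1 - alpha)
Numerator: 363.7 * 0.414 = 150.5718
Denominator: 1 - 0.414 = 0.586
R = 150.5718 / 0.586 = 256.95

256.95 m^2


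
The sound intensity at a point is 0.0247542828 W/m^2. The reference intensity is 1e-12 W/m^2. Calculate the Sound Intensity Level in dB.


Given values:
  I = 0.0247542828 W/m^2
  I_ref = 1e-12 W/m^2
Formula: SIL = 10 * log10(I / I_ref)
Compute ratio: I / I_ref = 24754282800
Compute log10: log10(24754282800) = 10.39365
Multiply: SIL = 10 * 10.39365 = 103.94

103.94 dB


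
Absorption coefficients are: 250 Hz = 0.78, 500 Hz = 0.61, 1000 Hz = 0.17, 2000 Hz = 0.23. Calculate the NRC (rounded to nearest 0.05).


Given values:
  a_250 = 0.78, a_500 = 0.61
  a_1000 = 0.17, a_2000 = 0.23
Formula: NRC = (a250 + a500 + a1000 + a2000) / 4
Sum = 0.78 + 0.61 + 0.17 + 0.23 = 1.79
NRC = 1.79 / 4 = 0.4475
Rounded to nearest 0.05: 0.45

0.45


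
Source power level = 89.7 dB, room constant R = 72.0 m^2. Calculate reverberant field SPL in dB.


Given values:
  Lw = 89.7 dB, R = 72.0 m^2
Formula: SPL = Lw + 10 * log10(4 / R)
Compute 4 / R = 4 / 72.0 = 0.055556
Compute 10 * log10(0.055556) = -12.5527
SPL = 89.7 + (-12.5527) = 77.15

77.15 dB


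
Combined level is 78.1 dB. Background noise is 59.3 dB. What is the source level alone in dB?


Given values:
  L_total = 78.1 dB, L_bg = 59.3 dB
Formula: L_source = 10 * log10(10^(L_total/10) - 10^(L_bg/10))
Convert to linear:
  10^(78.1/10) = 64565422.9035
  10^(59.3/10) = 851138.0382
Difference: 64565422.9035 - 851138.0382 = 63714284.8653
L_source = 10 * log10(63714284.8653) = 78.04

78.04 dB


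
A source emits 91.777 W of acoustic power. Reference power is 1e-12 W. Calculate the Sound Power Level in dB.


Given values:
  W = 91.777 W
  W_ref = 1e-12 W
Formula: SWL = 10 * log10(W / W_ref)
Compute ratio: W / W_ref = 91777000000000
Compute log10: log10(91777000000000) = 13.962734
Multiply: SWL = 10 * 13.962734 = 139.63

139.63 dB


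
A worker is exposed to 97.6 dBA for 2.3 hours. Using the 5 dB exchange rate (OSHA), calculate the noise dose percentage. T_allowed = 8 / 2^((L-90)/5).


Given values:
  L = 97.6 dBA, T = 2.3 hours
Formula: T_allowed = 8 / 2^((L - 90) / 5)
Compute exponent: (97.6 - 90) / 5 = 1.52
Compute 2^(1.52) = 2.86791
T_allowed = 8 / 2.86791 = 2.789488 hours
Dose = (T / T_allowed) * 100
Dose = (2.3 / 2.789488) * 100 = 82.45

82.45 %


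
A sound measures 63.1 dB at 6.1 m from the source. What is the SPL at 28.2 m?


Given values:
  SPL1 = 63.1 dB, r1 = 6.1 m, r2 = 28.2 m
Formula: SPL2 = SPL1 - 20 * log10(r2 / r1)
Compute ratio: r2 / r1 = 28.2 / 6.1 = 4.623
Compute log10: log10(4.623) = 0.664924
Compute drop: 20 * 0.664924 = 13.2985
SPL2 = 63.1 - 13.2985 = 49.8

49.8 dB


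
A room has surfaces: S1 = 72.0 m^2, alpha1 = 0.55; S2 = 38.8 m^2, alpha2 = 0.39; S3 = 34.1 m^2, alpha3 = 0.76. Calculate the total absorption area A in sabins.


Given surfaces:
  Surface 1: 72.0 * 0.55 = 39.6
  Surface 2: 38.8 * 0.39 = 15.132
  Surface 3: 34.1 * 0.76 = 25.916
Formula: A = sum(Si * alpha_i)
A = 39.6 + 15.132 + 25.916
A = 80.65

80.65 sabins


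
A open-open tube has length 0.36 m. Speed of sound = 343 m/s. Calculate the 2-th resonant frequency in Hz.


Given values:
  Tube type: open-open, L = 0.36 m, c = 343 m/s, n = 2
Formula: f_n = n * c / (2 * L)
Compute 2 * L = 2 * 0.36 = 0.72
f = 2 * 343 / 0.72
f = 952.78

952.78 Hz


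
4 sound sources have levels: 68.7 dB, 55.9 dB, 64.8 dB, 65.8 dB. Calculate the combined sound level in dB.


Formula: L_total = 10 * log10( sum(10^(Li/10)) )
  Source 1: 10^(68.7/10) = 7413102.413
  Source 2: 10^(55.9/10) = 389045.145
  Source 3: 10^(64.8/10) = 3019951.7204
  Source 4: 10^(65.8/10) = 3801893.9632
Sum of linear values = 14623993.2416
L_total = 10 * log10(14623993.2416) = 71.65

71.65 dB


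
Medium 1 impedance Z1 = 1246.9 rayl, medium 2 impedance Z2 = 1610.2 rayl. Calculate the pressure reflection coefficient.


Given values:
  Z1 = 1246.9 rayl, Z2 = 1610.2 rayl
Formula: R = (Z2 - Z1) / (Z2 + Z1)
Numerator: Z2 - Z1 = 1610.2 - 1246.9 = 363.3
Denominator: Z2 + Z1 = 1610.2 + 1246.9 = 2857.1
R = 363.3 / 2857.1 = 0.1272

0.1272


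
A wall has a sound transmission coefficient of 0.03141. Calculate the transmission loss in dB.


Given values:
  tau = 0.03141
Formula: TL = 10 * log10(1 / tau)
Compute 1 / tau = 1 / 0.03141 = 31.837
Compute log10(31.837) = 1.502932
TL = 10 * 1.502932 = 15.03

15.03 dB


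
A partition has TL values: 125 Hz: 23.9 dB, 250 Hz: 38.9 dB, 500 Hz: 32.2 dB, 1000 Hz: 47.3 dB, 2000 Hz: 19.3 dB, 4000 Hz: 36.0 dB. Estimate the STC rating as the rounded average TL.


Given TL values at each frequency:
  125 Hz: 23.9 dB
  250 Hz: 38.9 dB
  500 Hz: 32.2 dB
  1000 Hz: 47.3 dB
  2000 Hz: 19.3 dB
  4000 Hz: 36.0 dB
Formula: STC ~ round(average of TL values)
Sum = 23.9 + 38.9 + 32.2 + 47.3 + 19.3 + 36.0 = 197.6
Average = 197.6 / 6 = 32.93
Rounded: 33

33


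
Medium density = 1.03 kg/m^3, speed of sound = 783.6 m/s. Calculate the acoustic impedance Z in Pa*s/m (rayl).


Given values:
  rho = 1.03 kg/m^3
  c = 783.6 m/s
Formula: Z = rho * c
Z = 1.03 * 783.6
Z = 807.11

807.11 rayl


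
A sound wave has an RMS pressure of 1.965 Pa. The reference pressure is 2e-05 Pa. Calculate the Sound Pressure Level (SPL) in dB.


Given values:
  p = 1.965 Pa
  p_ref = 2e-05 Pa
Formula: SPL = 20 * log10(p / p_ref)
Compute ratio: p / p_ref = 1.965 / 2e-05 = 98250
Compute log10: log10(98250) = 4.992333
Multiply: SPL = 20 * 4.992333 = 99.85

99.85 dB


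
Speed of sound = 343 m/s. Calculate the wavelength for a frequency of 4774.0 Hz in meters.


Given values:
  c = 343 m/s, f = 4774.0 Hz
Formula: lambda = c / f
lambda = 343 / 4774.0
lambda = 0.0718

0.0718 m


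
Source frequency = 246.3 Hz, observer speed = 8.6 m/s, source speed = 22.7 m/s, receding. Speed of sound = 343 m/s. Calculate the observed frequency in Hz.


Given values:
  f_s = 246.3 Hz, v_o = 8.6 m/s, v_s = 22.7 m/s
  Direction: receding
Formula: f_o = f_s * (c - v_o) / (c + v_s)
Numerator: c - v_o = 343 - 8.6 = 334.4
Denominator: c + v_s = 343 + 22.7 = 365.7
f_o = 246.3 * 334.4 / 365.7 = 225.22

225.22 Hz


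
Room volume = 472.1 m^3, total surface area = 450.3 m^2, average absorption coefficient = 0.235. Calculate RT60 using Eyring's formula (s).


Given values:
  V = 472.1 m^3, S = 450.3 m^2, alpha = 0.235
Formula: RT60 = 0.161 * V / (-S * ln(1 - alpha))
Compute ln(1 - 0.235) = ln(0.765) = -0.267879
Denominator: -450.3 * -0.267879 = 120.6259
Numerator: 0.161 * 472.1 = 76.0081
RT60 = 76.0081 / 120.6259 = 0.63

0.63 s


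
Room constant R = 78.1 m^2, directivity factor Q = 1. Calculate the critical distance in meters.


Given values:
  R = 78.1 m^2, Q = 1
Formula: d_c = 0.141 * sqrt(Q * R)
Compute Q * R = 1 * 78.1 = 78.1
Compute sqrt(78.1) = 8.8374
d_c = 0.141 * 8.8374 = 1.246

1.246 m


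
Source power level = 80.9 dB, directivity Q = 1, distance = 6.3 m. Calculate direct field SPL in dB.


Given values:
  Lw = 80.9 dB, Q = 1, r = 6.3 m
Formula: SPL = Lw + 10 * log10(Q / (4 * pi * r^2))
Compute 4 * pi * r^2 = 4 * pi * 6.3^2 = 498.7592
Compute Q / denom = 1 / 498.7592 = 0.00200498
Compute 10 * log10(0.00200498) = -26.9789
SPL = 80.9 + (-26.9789) = 53.92

53.92 dB


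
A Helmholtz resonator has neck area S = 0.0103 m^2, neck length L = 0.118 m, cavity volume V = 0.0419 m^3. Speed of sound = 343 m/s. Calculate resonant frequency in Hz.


Given values:
  S = 0.0103 m^2, L = 0.118 m, V = 0.0419 m^3, c = 343 m/s
Formula: f = (c / (2*pi)) * sqrt(S / (V * L))
Compute V * L = 0.0419 * 0.118 = 0.0049442
Compute S / (V * L) = 0.0103 / 0.0049442 = 2.0832
Compute sqrt(2.0832) = 1.443329
Compute c / (2*pi) = 343 / 6.283185 = 54.590148
f = 54.590148 * 1.443329 = 78.79

78.79 Hz


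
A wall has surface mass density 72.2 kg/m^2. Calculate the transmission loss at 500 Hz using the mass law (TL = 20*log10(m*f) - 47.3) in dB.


Given values:
  m = 72.2 kg/m^2, f = 500 Hz
Formula: TL = 20 * log10(m * f) - 47.3
Compute m * f = 72.2 * 500 = 36100.0
Compute log10(36100.0) = 4.557507
Compute 20 * 4.557507 = 91.1501
TL = 91.1501 - 47.3 = 43.85

43.85 dB


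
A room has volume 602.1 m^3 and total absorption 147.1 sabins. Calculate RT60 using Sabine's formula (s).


Given values:
  V = 602.1 m^3
  A = 147.1 sabins
Formula: RT60 = 0.161 * V / A
Numerator: 0.161 * 602.1 = 96.9381
RT60 = 96.9381 / 147.1 = 0.659

0.659 s


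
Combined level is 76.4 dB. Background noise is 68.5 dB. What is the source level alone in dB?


Given values:
  L_total = 76.4 dB, L_bg = 68.5 dB
Formula: L_source = 10 * log10(10^(L_total/10) - 10^(L_bg/10))
Convert to linear:
  10^(76.4/10) = 43651583.224
  10^(68.5/10) = 7079457.8438
Difference: 43651583.224 - 7079457.8438 = 36572125.3802
L_source = 10 * log10(36572125.3802) = 75.63

75.63 dB


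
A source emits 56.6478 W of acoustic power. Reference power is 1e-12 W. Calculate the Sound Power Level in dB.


Given values:
  W = 56.6478 W
  W_ref = 1e-12 W
Formula: SWL = 10 * log10(W / W_ref)
Compute ratio: W / W_ref = 56647800000000
Compute log10: log10(56647800000000) = 13.753183
Multiply: SWL = 10 * 13.753183 = 137.53

137.53 dB


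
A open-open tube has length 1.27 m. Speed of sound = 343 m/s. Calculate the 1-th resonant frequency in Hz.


Given values:
  Tube type: open-open, L = 1.27 m, c = 343 m/s, n = 1
Formula: f_n = n * c / (2 * L)
Compute 2 * L = 2 * 1.27 = 2.54
f = 1 * 343 / 2.54
f = 135.04

135.04 Hz


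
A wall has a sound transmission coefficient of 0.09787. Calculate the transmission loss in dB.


Given values:
  tau = 0.09787
Formula: TL = 10 * log10(1 / tau)
Compute 1 / tau = 1 / 0.09787 = 10.2176
Compute log10(10.2176) = 1.009349
TL = 10 * 1.009349 = 10.09

10.09 dB


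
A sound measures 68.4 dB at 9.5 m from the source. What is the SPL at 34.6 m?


Given values:
  SPL1 = 68.4 dB, r1 = 9.5 m, r2 = 34.6 m
Formula: SPL2 = SPL1 - 20 * log10(r2 / r1)
Compute ratio: r2 / r1 = 34.6 / 9.5 = 3.6421
Compute log10: log10(3.6421) = 0.561352
Compute drop: 20 * 0.561352 = 11.227
SPL2 = 68.4 - 11.227 = 57.17

57.17 dB


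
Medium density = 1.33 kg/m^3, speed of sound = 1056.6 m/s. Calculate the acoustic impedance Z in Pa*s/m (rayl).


Given values:
  rho = 1.33 kg/m^3
  c = 1056.6 m/s
Formula: Z = rho * c
Z = 1.33 * 1056.6
Z = 1405.28

1405.28 rayl


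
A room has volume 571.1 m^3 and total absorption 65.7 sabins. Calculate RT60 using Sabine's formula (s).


Given values:
  V = 571.1 m^3
  A = 65.7 sabins
Formula: RT60 = 0.161 * V / A
Numerator: 0.161 * 571.1 = 91.9471
RT60 = 91.9471 / 65.7 = 1.399

1.399 s


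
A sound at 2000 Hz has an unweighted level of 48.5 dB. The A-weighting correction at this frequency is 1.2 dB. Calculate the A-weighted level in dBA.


Given values:
  SPL = 48.5 dB
  A-weighting at 2000 Hz = 1.2 dB
Formula: L_A = SPL + A_weight
L_A = 48.5 + (1.2)
L_A = 49.7

49.7 dBA


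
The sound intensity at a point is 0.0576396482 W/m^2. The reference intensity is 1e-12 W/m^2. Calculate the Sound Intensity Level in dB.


Given values:
  I = 0.0576396482 W/m^2
  I_ref = 1e-12 W/m^2
Formula: SIL = 10 * log10(I / I_ref)
Compute ratio: I / I_ref = 57639648200
Compute log10: log10(57639648200) = 10.760721
Multiply: SIL = 10 * 10.760721 = 107.61

107.61 dB


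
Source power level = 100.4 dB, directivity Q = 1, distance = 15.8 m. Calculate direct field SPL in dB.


Given values:
  Lw = 100.4 dB, Q = 1, r = 15.8 m
Formula: SPL = Lw + 10 * log10(Q / (4 * pi * r^2))
Compute 4 * pi * r^2 = 4 * pi * 15.8^2 = 3137.0688
Compute Q / denom = 1 / 3137.0688 = 0.00031877
Compute 10 * log10(0.00031877) = -34.9652
SPL = 100.4 + (-34.9652) = 65.43

65.43 dB


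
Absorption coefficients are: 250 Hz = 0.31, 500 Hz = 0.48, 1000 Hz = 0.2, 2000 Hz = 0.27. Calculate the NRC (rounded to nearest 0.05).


Given values:
  a_250 = 0.31, a_500 = 0.48
  a_1000 = 0.2, a_2000 = 0.27
Formula: NRC = (a250 + a500 + a1000 + a2000) / 4
Sum = 0.31 + 0.48 + 0.2 + 0.27 = 1.26
NRC = 1.26 / 4 = 0.315
Rounded to nearest 0.05: 0.3

0.3


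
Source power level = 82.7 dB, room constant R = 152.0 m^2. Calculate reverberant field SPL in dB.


Given values:
  Lw = 82.7 dB, R = 152.0 m^2
Formula: SPL = Lw + 10 * log10(4 / R)
Compute 4 / R = 4 / 152.0 = 0.026316
Compute 10 * log10(0.026316) = -15.7978
SPL = 82.7 + (-15.7978) = 66.9

66.9 dB


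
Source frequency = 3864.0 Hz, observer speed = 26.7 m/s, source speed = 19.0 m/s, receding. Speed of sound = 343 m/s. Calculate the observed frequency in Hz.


Given values:
  f_s = 3864.0 Hz, v_o = 26.7 m/s, v_s = 19.0 m/s
  Direction: receding
Formula: f_o = f_s * (c - v_o) / (c + v_s)
Numerator: c - v_o = 343 - 26.7 = 316.3
Denominator: c + v_s = 343 + 19.0 = 362.0
f_o = 3864.0 * 316.3 / 362.0 = 3376.2

3376.2 Hz


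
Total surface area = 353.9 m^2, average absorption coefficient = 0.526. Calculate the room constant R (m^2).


Given values:
  S = 353.9 m^2, alpha = 0.526
Formula: R = S * alpha / (1 - alpha)
Numerator: 353.9 * 0.526 = 186.1514
Denominator: 1 - 0.526 = 0.474
R = 186.1514 / 0.474 = 392.72

392.72 m^2


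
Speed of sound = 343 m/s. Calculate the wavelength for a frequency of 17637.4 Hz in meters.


Given values:
  c = 343 m/s, f = 17637.4 Hz
Formula: lambda = c / f
lambda = 343 / 17637.4
lambda = 0.0194

0.0194 m


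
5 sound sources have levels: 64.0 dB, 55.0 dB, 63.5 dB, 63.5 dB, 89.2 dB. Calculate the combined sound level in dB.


Formula: L_total = 10 * log10( sum(10^(Li/10)) )
  Source 1: 10^(64.0/10) = 2511886.4315
  Source 2: 10^(55.0/10) = 316227.766
  Source 3: 10^(63.5/10) = 2238721.1386
  Source 4: 10^(63.5/10) = 2238721.1386
  Source 5: 10^(89.2/10) = 831763771.1027
Sum of linear values = 839069327.5774
L_total = 10 * log10(839069327.5774) = 89.24

89.24 dB


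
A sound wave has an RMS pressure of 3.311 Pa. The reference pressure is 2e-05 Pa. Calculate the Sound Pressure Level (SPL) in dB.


Given values:
  p = 3.311 Pa
  p_ref = 2e-05 Pa
Formula: SPL = 20 * log10(p / p_ref)
Compute ratio: p / p_ref = 3.311 / 2e-05 = 165550
Compute log10: log10(165550) = 5.218929
Multiply: SPL = 20 * 5.218929 = 104.38

104.38 dB


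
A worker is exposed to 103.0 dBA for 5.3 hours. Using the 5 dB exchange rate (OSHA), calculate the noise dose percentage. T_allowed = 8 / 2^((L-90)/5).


Given values:
  L = 103.0 dBA, T = 5.3 hours
Formula: T_allowed = 8 / 2^((L - 90) / 5)
Compute exponent: (103.0 - 90) / 5 = 2.6
Compute 2^(2.6) = 6.062866
T_allowed = 8 / 6.062866 = 1.319508 hours
Dose = (T / T_allowed) * 100
Dose = (5.3 / 1.319508) * 100 = 401.66

401.66 %


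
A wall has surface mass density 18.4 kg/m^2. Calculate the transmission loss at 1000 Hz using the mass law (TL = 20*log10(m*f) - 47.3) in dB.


Given values:
  m = 18.4 kg/m^2, f = 1000 Hz
Formula: TL = 20 * log10(m * f) - 47.3
Compute m * f = 18.4 * 1000 = 18400.0
Compute log10(18400.0) = 4.264818
Compute 20 * 4.264818 = 85.2964
TL = 85.2964 - 47.3 = 38.0

38.0 dB


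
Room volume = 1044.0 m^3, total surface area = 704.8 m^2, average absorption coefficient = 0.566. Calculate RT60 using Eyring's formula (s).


Given values:
  V = 1044.0 m^3, S = 704.8 m^2, alpha = 0.566
Formula: RT60 = 0.161 * V / (-S * ln(1 - alpha))
Compute ln(1 - 0.566) = ln(0.434) = -0.834711
Denominator: -704.8 * -0.834711 = 588.3043
Numerator: 0.161 * 1044.0 = 168.084
RT60 = 168.084 / 588.3043 = 0.286

0.286 s


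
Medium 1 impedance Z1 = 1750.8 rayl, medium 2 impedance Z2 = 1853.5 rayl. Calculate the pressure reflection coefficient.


Given values:
  Z1 = 1750.8 rayl, Z2 = 1853.5 rayl
Formula: R = (Z2 - Z1) / (Z2 + Z1)
Numerator: Z2 - Z1 = 1853.5 - 1750.8 = 102.7
Denominator: Z2 + Z1 = 1853.5 + 1750.8 = 3604.3
R = 102.7 / 3604.3 = 0.0285

0.0285


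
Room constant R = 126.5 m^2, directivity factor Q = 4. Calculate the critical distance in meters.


Given values:
  R = 126.5 m^2, Q = 4
Formula: d_c = 0.141 * sqrt(Q * R)
Compute Q * R = 4 * 126.5 = 506.0
Compute sqrt(506.0) = 22.4944
d_c = 0.141 * 22.4944 = 3.172

3.172 m


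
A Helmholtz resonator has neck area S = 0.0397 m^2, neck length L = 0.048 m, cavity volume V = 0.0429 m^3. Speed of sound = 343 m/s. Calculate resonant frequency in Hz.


Given values:
  S = 0.0397 m^2, L = 0.048 m, V = 0.0429 m^3, c = 343 m/s
Formula: f = (c / (2*pi)) * sqrt(S / (V * L))
Compute V * L = 0.0429 * 0.048 = 0.0020592
Compute S / (V * L) = 0.0397 / 0.0020592 = 19.2793
Compute sqrt(19.2793) = 4.39082
Compute c / (2*pi) = 343 / 6.283185 = 54.590148
f = 54.590148 * 4.39082 = 239.7

239.7 Hz


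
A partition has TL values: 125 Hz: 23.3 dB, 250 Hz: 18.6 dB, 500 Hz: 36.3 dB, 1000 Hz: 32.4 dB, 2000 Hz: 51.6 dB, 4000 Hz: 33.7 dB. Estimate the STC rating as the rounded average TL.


Given TL values at each frequency:
  125 Hz: 23.3 dB
  250 Hz: 18.6 dB
  500 Hz: 36.3 dB
  1000 Hz: 32.4 dB
  2000 Hz: 51.6 dB
  4000 Hz: 33.7 dB
Formula: STC ~ round(average of TL values)
Sum = 23.3 + 18.6 + 36.3 + 32.4 + 51.6 + 33.7 = 195.9
Average = 195.9 / 6 = 32.65
Rounded: 33

33


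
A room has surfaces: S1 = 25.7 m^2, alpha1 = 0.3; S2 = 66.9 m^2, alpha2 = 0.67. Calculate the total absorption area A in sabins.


Given surfaces:
  Surface 1: 25.7 * 0.3 = 7.71
  Surface 2: 66.9 * 0.67 = 44.823
Formula: A = sum(Si * alpha_i)
A = 7.71 + 44.823
A = 52.53

52.53 sabins


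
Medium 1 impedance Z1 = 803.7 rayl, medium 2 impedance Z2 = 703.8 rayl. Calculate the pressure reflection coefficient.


Given values:
  Z1 = 803.7 rayl, Z2 = 703.8 rayl
Formula: R = (Z2 - Z1) / (Z2 + Z1)
Numerator: Z2 - Z1 = 703.8 - 803.7 = -99.9
Denominator: Z2 + Z1 = 703.8 + 803.7 = 1507.5
R = -99.9 / 1507.5 = -0.0663

-0.0663


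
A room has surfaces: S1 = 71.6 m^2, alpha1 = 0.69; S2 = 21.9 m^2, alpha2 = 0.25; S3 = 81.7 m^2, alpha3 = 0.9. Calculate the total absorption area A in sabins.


Given surfaces:
  Surface 1: 71.6 * 0.69 = 49.404
  Surface 2: 21.9 * 0.25 = 5.475
  Surface 3: 81.7 * 0.9 = 73.53
Formula: A = sum(Si * alpha_i)
A = 49.404 + 5.475 + 73.53
A = 128.41

128.41 sabins


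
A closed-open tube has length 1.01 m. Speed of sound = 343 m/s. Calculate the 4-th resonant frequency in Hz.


Given values:
  Tube type: closed-open, L = 1.01 m, c = 343 m/s, n = 4
Formula: f_n = (2n - 1) * c / (4 * L)
Compute 2n - 1 = 2*4 - 1 = 7
Compute 4 * L = 4 * 1.01 = 4.04
f = 7 * 343 / 4.04
f = 594.31

594.31 Hz


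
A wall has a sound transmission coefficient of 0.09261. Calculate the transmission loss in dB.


Given values:
  tau = 0.09261
Formula: TL = 10 * log10(1 / tau)
Compute 1 / tau = 1 / 0.09261 = 10.798
Compute log10(10.798) = 1.033343
TL = 10 * 1.033343 = 10.33

10.33 dB


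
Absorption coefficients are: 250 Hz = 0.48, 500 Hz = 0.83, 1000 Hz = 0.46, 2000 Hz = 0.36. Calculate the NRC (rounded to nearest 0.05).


Given values:
  a_250 = 0.48, a_500 = 0.83
  a_1000 = 0.46, a_2000 = 0.36
Formula: NRC = (a250 + a500 + a1000 + a2000) / 4
Sum = 0.48 + 0.83 + 0.46 + 0.36 = 2.13
NRC = 2.13 / 4 = 0.5325
Rounded to nearest 0.05: 0.55

0.55


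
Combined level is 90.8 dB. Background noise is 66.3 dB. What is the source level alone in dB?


Given values:
  L_total = 90.8 dB, L_bg = 66.3 dB
Formula: L_source = 10 * log10(10^(L_total/10) - 10^(L_bg/10))
Convert to linear:
  10^(90.8/10) = 1202264434.6174
  10^(66.3/10) = 4265795.188
Difference: 1202264434.6174 - 4265795.188 = 1197998639.4294
L_source = 10 * log10(1197998639.4294) = 90.78

90.78 dB


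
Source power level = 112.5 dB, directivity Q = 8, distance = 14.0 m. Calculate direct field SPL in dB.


Given values:
  Lw = 112.5 dB, Q = 8, r = 14.0 m
Formula: SPL = Lw + 10 * log10(Q / (4 * pi * r^2))
Compute 4 * pi * r^2 = 4 * pi * 14.0^2 = 2463.0086
Compute Q / denom = 8 / 2463.0086 = 0.00324806
Compute 10 * log10(0.00324806) = -24.8838
SPL = 112.5 + (-24.8838) = 87.62

87.62 dB


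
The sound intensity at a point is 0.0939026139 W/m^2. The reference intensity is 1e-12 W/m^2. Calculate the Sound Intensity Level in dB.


Given values:
  I = 0.0939026139 W/m^2
  I_ref = 1e-12 W/m^2
Formula: SIL = 10 * log10(I / I_ref)
Compute ratio: I / I_ref = 93902613900
Compute log10: log10(93902613900) = 10.972678
Multiply: SIL = 10 * 10.972678 = 109.73

109.73 dB


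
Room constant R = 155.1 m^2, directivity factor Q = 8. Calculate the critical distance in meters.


Given values:
  R = 155.1 m^2, Q = 8
Formula: d_c = 0.141 * sqrt(Q * R)
Compute Q * R = 8 * 155.1 = 1240.8
Compute sqrt(1240.8) = 35.225
d_c = 0.141 * 35.225 = 4.967

4.967 m


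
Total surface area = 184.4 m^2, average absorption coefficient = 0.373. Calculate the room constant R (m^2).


Given values:
  S = 184.4 m^2, alpha = 0.373
Formula: R = S * alpha / (1 - alpha)
Numerator: 184.4 * 0.373 = 68.7812
Denominator: 1 - 0.373 = 0.627
R = 68.7812 / 0.627 = 109.7

109.7 m^2


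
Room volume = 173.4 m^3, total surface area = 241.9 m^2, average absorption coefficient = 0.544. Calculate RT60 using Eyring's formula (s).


Given values:
  V = 173.4 m^3, S = 241.9 m^2, alpha = 0.544
Formula: RT60 = 0.161 * V / (-S * ln(1 - alpha))
Compute ln(1 - 0.544) = ln(0.456) = -0.785262
Denominator: -241.9 * -0.785262 = 189.9549
Numerator: 0.161 * 173.4 = 27.9174
RT60 = 27.9174 / 189.9549 = 0.147

0.147 s


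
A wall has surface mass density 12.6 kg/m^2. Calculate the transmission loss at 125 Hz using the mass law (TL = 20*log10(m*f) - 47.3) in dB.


Given values:
  m = 12.6 kg/m^2, f = 125 Hz
Formula: TL = 20 * log10(m * f) - 47.3
Compute m * f = 12.6 * 125 = 1575.0
Compute log10(1575.0) = 3.197281
Compute 20 * 3.197281 = 63.9456
TL = 63.9456 - 47.3 = 16.65

16.65 dB


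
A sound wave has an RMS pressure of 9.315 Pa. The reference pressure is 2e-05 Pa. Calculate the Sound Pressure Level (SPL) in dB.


Given values:
  p = 9.315 Pa
  p_ref = 2e-05 Pa
Formula: SPL = 20 * log10(p / p_ref)
Compute ratio: p / p_ref = 9.315 / 2e-05 = 465750
Compute log10: log10(465750) = 5.668153
Multiply: SPL = 20 * 5.668153 = 113.36

113.36 dB
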